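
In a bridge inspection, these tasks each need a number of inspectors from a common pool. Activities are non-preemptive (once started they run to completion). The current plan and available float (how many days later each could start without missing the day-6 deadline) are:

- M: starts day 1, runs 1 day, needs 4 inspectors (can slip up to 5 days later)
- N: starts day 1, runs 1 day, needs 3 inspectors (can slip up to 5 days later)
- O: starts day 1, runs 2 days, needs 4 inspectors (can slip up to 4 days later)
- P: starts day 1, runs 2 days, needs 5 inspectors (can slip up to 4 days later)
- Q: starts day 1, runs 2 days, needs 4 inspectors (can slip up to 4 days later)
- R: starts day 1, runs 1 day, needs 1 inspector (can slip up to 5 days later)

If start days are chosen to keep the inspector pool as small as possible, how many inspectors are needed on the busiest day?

8

Early-start (M@1, N@1, O@1, P@1, Q@1, R@1) gives peak 21: d1:21  d2:13  d3:0  d4:0  d5:0  d6:0.
Shift O→2, P→4, Q→2.
Schedule M@1, N@1, O@2, P@4, Q@2, R@1: d1:8  d2:8  d3:8  d4:5  d5:5  d6:0 — peak 8.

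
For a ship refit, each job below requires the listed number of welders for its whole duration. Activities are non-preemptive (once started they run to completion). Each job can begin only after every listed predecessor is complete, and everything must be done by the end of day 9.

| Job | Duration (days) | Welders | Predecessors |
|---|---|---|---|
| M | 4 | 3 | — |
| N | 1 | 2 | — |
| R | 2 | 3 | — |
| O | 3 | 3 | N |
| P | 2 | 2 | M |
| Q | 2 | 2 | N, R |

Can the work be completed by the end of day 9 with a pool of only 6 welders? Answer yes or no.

Schedule M@1, N@1, R@5, O@7, P@5, Q@7: d1:5  d2:3  d3:3  d4:3  d5:5  d6:5  d7:5  d8:5  d9:3 — peak 5 ≤ 6.

yes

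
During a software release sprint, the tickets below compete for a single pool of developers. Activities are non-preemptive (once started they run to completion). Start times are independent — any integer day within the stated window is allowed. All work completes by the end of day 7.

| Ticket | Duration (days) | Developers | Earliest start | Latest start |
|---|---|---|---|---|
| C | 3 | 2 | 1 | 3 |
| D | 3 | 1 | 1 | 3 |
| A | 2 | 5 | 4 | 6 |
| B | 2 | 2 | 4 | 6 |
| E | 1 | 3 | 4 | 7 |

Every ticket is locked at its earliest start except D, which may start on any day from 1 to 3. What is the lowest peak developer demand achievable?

10

D@1: d1:3  d2:3  d3:3  d4:10  d5:7  d6:0  d7:0 → peak 10
D@2: d1:2  d2:3  d3:3  d4:11  d5:7  d6:0  d7:0 → peak 11
D@3: d1:2  d2:2  d3:3  d4:11  d5:8  d6:0  d7:0 → peak 11
Best is D@1, peak 10.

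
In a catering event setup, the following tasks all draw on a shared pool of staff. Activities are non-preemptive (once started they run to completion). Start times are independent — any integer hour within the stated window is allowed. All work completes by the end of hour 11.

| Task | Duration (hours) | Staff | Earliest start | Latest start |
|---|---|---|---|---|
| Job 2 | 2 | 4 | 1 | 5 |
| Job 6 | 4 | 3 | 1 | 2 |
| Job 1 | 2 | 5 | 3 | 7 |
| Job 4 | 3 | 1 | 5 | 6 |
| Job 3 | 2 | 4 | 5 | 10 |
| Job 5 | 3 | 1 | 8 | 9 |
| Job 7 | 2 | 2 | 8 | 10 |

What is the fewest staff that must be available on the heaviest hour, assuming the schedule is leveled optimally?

7

Early-start (Job 2@1, Job 6@1, Job 1@3, Job 4@5, Job 3@5, Job 5@8, Job 7@8) gives peak 8: h1:7  h2:7  h3:8  h4:8  h5:5  h6:5  h7:1  h8:3  h9:3  h10:1  h11:0.
Shift Job 1→5, Job 3→7.
Schedule Job 2@1, Job 6@1, Job 1@5, Job 4@5, Job 3@7, Job 5@8, Job 7@8: h1:7  h2:7  h3:3  h4:3  h5:6  h6:6  h7:5  h8:7  h9:3  h10:1  h11:0 — peak 7.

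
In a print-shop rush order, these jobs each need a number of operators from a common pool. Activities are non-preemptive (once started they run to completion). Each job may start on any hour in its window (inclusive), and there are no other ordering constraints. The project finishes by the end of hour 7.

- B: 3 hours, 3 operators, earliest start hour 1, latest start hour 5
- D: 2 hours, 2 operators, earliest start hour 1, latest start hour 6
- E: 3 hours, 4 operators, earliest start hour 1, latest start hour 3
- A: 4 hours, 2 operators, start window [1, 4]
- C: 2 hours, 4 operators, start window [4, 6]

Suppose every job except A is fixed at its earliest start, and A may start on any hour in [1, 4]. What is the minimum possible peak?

A@1: h1:11  h2:11  h3:9  h4:6  h5:4  h6:0  h7:0 → peak 11
A@2: h1:9  h2:11  h3:9  h4:6  h5:6  h6:0  h7:0 → peak 11
A@3: h1:9  h2:9  h3:9  h4:6  h5:6  h6:2  h7:0 → peak 9
A@4: h1:9  h2:9  h3:7  h4:6  h5:6  h6:2  h7:2 → peak 9
Best is A@3, peak 9.

9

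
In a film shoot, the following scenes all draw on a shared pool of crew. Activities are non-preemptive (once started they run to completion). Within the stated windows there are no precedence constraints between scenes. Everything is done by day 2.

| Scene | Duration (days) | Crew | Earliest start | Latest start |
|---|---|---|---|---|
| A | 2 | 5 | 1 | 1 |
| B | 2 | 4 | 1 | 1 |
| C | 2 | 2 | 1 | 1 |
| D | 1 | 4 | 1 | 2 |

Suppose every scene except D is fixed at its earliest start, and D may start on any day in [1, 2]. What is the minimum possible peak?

15

D@1: d1:15  d2:11 → peak 15
D@2: d1:11  d2:15 → peak 15
Best is D@1, peak 15.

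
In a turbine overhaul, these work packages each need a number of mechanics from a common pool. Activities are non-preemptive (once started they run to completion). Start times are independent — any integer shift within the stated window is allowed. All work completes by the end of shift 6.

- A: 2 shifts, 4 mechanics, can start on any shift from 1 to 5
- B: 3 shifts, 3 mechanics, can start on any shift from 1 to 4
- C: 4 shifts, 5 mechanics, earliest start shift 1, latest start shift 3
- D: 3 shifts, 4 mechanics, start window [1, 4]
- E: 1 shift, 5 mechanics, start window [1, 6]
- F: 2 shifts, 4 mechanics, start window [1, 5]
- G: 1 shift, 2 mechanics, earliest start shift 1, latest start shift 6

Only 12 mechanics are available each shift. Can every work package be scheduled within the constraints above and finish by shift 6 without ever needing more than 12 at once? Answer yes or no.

yes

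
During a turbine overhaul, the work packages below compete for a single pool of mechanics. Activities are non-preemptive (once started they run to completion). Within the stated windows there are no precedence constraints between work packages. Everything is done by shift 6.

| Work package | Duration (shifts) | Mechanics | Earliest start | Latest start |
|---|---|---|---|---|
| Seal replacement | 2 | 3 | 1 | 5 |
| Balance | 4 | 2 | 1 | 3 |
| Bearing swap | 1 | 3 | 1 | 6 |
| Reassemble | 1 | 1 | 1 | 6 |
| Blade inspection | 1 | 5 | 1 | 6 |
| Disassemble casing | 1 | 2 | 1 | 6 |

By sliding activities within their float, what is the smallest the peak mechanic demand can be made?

5

Early-start (Seal replacement@1, Balance@1, Bearing swap@1, Reassemble@1, Blade inspection@1, Disassemble casing@1) gives peak 16: s1:16  s2:5  s3:2  s4:2  s5:0  s6:0.
Shift Bearing swap→3, Reassemble→4, Blade inspection→5, Disassemble casing→4.
Schedule Seal replacement@1, Balance@1, Bearing swap@3, Reassemble@4, Blade inspection@5, Disassemble casing@4: s1:5  s2:5  s3:5  s4:5  s5:5  s6:0 — peak 5.
Total mechanic-shifts = 25 over 6 shifts ⇒ peak ≥ ⌈25/6⌉ = 5, so 5 is optimal.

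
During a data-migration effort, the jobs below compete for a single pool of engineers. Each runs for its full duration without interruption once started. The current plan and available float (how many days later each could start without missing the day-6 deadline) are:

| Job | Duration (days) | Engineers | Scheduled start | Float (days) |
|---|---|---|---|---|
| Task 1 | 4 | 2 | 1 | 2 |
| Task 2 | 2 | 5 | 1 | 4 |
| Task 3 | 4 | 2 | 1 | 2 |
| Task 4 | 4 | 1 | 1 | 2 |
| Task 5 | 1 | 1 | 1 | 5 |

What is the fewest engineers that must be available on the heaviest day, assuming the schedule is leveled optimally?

Early-start (Task 1@1, Task 2@1, Task 3@1, Task 4@1, Task 5@1) gives peak 11: d1:11  d2:10  d3:5  d4:5  d5:0  d6:0.
Shift Task 2→5.
Schedule Task 1@1, Task 2@5, Task 3@1, Task 4@1, Task 5@1: d1:6  d2:5  d3:5  d4:5  d5:5  d6:5 — peak 6.
Total engineer-days = 31 over 6 days ⇒ peak ≥ ⌈31/6⌉ = 6, so 6 is optimal.

6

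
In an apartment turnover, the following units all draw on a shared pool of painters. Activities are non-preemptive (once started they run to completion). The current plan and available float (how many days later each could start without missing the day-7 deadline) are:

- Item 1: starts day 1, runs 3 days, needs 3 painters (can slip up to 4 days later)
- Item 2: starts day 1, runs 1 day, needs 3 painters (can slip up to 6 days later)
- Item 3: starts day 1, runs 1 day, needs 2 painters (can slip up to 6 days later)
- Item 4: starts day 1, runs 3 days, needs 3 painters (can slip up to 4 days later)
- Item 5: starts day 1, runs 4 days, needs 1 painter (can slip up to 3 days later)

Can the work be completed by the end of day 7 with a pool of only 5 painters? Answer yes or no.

yes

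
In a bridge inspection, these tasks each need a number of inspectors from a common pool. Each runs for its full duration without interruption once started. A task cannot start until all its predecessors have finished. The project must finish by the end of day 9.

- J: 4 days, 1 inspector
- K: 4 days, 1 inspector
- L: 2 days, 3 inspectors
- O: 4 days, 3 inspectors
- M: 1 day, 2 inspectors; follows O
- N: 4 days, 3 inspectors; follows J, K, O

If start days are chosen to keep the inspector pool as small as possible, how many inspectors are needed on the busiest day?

6

Early-start (J@1, K@1, L@1, O@1, M@5, N@5) gives peak 8: d1:8  d2:8  d3:5  d4:5  d5:5  d6:3  d7:3  d8:3  d9:0.
Shift L→5, N→6.
Schedule J@1, K@1, L@5, O@1, M@5, N@6: d1:5  d2:5  d3:5  d4:5  d5:5  d6:6  d7:3  d8:3  d9:3 — peak 6.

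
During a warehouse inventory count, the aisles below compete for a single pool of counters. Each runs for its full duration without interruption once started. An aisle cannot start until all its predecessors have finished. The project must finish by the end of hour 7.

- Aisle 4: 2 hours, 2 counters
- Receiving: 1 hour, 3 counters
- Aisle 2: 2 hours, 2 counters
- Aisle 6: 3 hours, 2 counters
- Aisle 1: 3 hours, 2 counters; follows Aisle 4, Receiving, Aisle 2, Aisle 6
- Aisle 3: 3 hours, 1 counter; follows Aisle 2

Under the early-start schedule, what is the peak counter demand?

9

Early-start schedule: Aisle 4@1, Receiving@1, Aisle 2@1, Aisle 6@1, Aisle 1@4, Aisle 3@3.
Load per hour: hour 1: 9, hour 2: 6, hour 3: 3, hour 4: 3, hour 5: 3, hour 6: 2, hour 7: 0.
Peak is 9.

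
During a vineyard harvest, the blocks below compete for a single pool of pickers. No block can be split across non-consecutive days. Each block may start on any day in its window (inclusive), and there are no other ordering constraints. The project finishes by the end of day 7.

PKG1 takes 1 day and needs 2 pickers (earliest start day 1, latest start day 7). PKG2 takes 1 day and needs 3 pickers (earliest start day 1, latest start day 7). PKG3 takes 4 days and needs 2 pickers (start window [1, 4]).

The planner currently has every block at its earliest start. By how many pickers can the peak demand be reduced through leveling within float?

4

Early-start peak: d1:7  d2:2  d3:2  d4:2  d5:0  d6:0  d7:0 ⇒ 7.
Leveled (PKG1@1, PKG2@2, PKG3@3): d1:2  d2:3  d3:2  d4:2  d5:2  d6:2  d7:0 ⇒ 3.
Reduction 7 − 3 = 4.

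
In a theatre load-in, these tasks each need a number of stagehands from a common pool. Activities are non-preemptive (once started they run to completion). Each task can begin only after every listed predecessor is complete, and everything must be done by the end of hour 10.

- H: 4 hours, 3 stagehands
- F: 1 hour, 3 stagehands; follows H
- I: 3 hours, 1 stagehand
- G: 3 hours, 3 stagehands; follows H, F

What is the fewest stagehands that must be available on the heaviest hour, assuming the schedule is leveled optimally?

4

Schedule H@1, F@5, I@1, G@6: h1:4  h2:4  h3:4  h4:3  h5:3  h6:3  h7:3  h8:3  h9:0  h10:0 — peak 4.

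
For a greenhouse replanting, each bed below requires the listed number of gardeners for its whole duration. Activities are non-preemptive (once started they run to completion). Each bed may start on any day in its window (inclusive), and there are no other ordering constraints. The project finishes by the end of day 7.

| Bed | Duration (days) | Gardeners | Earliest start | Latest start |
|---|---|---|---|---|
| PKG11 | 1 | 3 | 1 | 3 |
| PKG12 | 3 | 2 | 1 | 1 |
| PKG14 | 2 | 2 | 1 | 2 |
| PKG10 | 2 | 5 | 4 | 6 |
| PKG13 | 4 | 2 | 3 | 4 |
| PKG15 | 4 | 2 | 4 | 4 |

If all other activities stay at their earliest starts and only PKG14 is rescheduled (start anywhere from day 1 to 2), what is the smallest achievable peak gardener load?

PKG14@1: d1:7  d2:4  d3:4  d4:9  d5:9  d6:4  d7:2 → peak 9
PKG14@2: d1:5  d2:4  d3:6  d4:9  d5:9  d6:4  d7:2 → peak 9
Best is PKG14@1, peak 9.

9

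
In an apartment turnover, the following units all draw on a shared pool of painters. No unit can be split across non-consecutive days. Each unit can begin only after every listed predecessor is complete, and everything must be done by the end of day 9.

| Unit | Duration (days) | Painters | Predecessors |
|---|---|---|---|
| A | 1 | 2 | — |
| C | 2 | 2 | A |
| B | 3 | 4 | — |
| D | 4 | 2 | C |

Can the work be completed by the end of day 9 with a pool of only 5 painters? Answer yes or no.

no

The minimum achievable peak is 6; 5 < 6, so no feasible schedule stays within the cap.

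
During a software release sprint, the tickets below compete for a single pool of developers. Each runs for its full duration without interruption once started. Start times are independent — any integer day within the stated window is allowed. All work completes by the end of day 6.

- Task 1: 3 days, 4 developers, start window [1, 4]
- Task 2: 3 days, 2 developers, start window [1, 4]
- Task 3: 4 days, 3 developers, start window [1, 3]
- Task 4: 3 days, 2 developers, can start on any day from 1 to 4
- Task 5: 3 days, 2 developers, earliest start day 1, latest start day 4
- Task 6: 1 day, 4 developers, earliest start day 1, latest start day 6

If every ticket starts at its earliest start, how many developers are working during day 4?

At early start, day 4 has: Task 3.
Demand: 3 = 3.

3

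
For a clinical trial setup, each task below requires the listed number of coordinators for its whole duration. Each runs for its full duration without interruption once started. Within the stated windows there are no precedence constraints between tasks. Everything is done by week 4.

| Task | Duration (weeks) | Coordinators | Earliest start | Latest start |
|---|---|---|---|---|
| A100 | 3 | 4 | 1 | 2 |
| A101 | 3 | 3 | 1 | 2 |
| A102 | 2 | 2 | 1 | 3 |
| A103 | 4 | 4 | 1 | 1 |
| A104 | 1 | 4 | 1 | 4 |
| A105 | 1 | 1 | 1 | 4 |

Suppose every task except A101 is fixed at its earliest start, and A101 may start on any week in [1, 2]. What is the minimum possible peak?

A101@1: w1:18  w2:13  w3:11  w4:4 → peak 18
A101@2: w1:15  w2:13  w3:11  w4:7 → peak 15
Best is A101@2, peak 15.

15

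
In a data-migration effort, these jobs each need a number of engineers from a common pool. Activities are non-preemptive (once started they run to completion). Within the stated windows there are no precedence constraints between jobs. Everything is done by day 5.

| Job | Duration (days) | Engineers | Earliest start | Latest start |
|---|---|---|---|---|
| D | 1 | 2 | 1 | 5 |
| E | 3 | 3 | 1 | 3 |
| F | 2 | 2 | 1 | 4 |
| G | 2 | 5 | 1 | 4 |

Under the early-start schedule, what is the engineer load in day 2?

At early start, day 2 has: E, F, G.
Demand: 3 + 2 + 5 = 10.

10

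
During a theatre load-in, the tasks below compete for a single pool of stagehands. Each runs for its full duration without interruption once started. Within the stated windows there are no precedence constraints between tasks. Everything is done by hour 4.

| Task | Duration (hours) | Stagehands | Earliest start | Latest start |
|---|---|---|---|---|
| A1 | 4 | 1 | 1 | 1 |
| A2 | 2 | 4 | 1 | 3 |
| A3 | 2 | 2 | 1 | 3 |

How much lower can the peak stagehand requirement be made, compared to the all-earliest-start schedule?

Early-start peak: h1:7  h2:7  h3:1  h4:1 ⇒ 7.
Leveled (A1@1, A2@1, A3@3): h1:5  h2:5  h3:3  h4:3 ⇒ 5.
Reduction 7 − 5 = 2.

2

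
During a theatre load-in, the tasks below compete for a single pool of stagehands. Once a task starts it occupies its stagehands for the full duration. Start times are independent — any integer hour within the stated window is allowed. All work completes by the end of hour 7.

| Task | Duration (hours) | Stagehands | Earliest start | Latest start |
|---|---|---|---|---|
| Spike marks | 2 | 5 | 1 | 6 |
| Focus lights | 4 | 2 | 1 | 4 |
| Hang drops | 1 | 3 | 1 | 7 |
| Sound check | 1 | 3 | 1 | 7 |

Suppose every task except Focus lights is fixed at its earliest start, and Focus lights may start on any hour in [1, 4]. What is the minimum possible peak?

11

Focus lights@1: h1:13  h2:7  h3:2  h4:2  h5:0  h6:0  h7:0 → peak 13
Focus lights@2: h1:11  h2:7  h3:2  h4:2  h5:2  h6:0  h7:0 → peak 11
Focus lights@3: h1:11  h2:5  h3:2  h4:2  h5:2  h6:2  h7:0 → peak 11
Focus lights@4: h1:11  h2:5  h3:0  h4:2  h5:2  h6:2  h7:2 → peak 11
Best is Focus lights@2, peak 11.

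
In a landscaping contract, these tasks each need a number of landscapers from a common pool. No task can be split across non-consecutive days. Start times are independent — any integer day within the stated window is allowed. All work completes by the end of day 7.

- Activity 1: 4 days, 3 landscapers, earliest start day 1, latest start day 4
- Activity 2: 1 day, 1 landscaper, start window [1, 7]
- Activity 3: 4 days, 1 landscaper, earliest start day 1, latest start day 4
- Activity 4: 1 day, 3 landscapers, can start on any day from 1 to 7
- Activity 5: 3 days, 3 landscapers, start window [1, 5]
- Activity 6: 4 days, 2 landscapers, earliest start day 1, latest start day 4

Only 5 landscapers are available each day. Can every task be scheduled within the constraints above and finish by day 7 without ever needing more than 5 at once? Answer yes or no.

Total landscaper-days = 37; over 7 days the average is 37/7 > 5, so some day must exceed 5.

no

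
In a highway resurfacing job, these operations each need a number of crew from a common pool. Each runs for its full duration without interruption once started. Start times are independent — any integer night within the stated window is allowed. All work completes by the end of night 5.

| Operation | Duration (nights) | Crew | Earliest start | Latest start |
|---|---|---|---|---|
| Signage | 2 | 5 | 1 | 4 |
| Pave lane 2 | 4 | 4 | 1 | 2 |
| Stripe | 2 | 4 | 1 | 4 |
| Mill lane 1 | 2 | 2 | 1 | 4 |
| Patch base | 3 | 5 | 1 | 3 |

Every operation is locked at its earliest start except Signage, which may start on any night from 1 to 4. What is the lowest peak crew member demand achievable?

Signage@1: n1:20  n2:20  n3:9  n4:4  n5:0 → peak 20
Signage@2: n1:15  n2:20  n3:14  n4:4  n5:0 → peak 20
Signage@3: n1:15  n2:15  n3:14  n4:9  n5:0 → peak 15
Signage@4: n1:15  n2:15  n3:9  n4:9  n5:5 → peak 15
Best is Signage@3, peak 15.

15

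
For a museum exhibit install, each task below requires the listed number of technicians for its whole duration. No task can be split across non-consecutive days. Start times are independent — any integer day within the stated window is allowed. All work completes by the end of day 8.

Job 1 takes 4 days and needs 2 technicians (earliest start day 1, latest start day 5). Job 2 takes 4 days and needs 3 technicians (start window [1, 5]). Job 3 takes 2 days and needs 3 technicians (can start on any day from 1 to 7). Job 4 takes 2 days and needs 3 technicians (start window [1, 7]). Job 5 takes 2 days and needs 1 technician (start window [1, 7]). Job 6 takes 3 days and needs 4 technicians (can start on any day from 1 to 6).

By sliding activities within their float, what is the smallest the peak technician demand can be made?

7

Early-start (Job 1@1, Job 2@1, Job 3@1, Job 4@1, Job 5@1, Job 6@1) gives peak 16: d1:16  d2:16  d3:9  d4:5  d5:0  d6:0  d7:0  d8:0.
Shift Job 3→5, Job 4→7, Job 6→5.
Schedule Job 1@1, Job 2@1, Job 3@5, Job 4@7, Job 5@1, Job 6@5: d1:6  d2:6  d3:5  d4:5  d5:7  d6:7  d7:7  d8:3 — peak 7.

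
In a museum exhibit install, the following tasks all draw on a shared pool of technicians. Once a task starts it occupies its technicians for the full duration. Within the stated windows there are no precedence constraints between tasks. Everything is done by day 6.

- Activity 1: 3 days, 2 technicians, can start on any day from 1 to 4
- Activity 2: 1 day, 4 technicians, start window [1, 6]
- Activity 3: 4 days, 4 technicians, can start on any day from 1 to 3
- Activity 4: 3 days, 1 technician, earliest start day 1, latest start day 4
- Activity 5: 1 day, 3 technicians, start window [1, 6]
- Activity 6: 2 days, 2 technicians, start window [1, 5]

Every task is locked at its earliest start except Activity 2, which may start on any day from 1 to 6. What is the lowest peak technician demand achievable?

Activity 2@1: d1:16  d2:9  d3:7  d4:4  d5:0  d6:0 → peak 16
Activity 2@2: d1:12  d2:13  d3:7  d4:4  d5:0  d6:0 → peak 13
Activity 2@3: d1:12  d2:9  d3:11  d4:4  d5:0  d6:0 → peak 12
Activity 2@4: d1:12  d2:9  d3:7  d4:8  d5:0  d6:0 → peak 12
Activity 2@5: d1:12  d2:9  d3:7  d4:4  d5:4  d6:0 → peak 12
Activity 2@6: d1:12  d2:9  d3:7  d4:4  d5:0  d6:4 → peak 12
Best is Activity 2@3, peak 12.

12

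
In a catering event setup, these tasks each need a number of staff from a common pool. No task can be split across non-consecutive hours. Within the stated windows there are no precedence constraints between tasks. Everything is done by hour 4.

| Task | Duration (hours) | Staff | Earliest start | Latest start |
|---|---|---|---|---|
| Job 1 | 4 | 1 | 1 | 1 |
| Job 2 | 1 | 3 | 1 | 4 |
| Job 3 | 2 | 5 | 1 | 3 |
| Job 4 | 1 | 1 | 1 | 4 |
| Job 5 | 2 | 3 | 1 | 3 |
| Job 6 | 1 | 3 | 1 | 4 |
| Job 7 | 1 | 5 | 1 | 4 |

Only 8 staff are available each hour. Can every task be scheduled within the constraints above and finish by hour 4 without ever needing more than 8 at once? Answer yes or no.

The minimum achievable peak is 9; 8 < 9, so no feasible schedule stays within the cap.

no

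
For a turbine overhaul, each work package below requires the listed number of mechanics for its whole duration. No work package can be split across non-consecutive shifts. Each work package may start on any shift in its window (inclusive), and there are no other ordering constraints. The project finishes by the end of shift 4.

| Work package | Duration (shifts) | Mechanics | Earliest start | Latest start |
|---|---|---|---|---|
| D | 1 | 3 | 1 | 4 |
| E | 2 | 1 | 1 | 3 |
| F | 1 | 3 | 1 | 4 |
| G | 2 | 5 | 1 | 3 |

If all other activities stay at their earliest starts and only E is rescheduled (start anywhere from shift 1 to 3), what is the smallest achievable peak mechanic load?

E@1: s1:12  s2:6  s3:0  s4:0 → peak 12
E@2: s1:11  s2:6  s3:1  s4:0 → peak 11
E@3: s1:11  s2:5  s3:1  s4:1 → peak 11
Best is E@2, peak 11.

11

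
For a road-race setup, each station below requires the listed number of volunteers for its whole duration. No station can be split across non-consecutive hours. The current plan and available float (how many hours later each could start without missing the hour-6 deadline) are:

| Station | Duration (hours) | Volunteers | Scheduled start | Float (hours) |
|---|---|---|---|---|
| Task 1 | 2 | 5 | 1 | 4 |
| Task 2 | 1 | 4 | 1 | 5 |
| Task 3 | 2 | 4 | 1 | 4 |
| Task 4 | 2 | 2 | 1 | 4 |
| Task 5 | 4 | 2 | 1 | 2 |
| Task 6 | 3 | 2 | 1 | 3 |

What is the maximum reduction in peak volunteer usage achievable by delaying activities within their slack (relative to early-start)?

11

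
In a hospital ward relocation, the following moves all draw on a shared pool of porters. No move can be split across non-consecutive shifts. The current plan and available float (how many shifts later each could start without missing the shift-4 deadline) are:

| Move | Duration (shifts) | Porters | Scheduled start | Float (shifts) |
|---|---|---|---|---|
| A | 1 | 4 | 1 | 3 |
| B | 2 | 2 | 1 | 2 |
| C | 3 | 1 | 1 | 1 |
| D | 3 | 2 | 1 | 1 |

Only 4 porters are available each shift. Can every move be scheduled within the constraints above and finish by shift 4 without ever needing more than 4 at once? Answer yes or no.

no

Total porter-shifts = 17; over 4 shifts the average is 17/4 > 4, so some shift must exceed 4.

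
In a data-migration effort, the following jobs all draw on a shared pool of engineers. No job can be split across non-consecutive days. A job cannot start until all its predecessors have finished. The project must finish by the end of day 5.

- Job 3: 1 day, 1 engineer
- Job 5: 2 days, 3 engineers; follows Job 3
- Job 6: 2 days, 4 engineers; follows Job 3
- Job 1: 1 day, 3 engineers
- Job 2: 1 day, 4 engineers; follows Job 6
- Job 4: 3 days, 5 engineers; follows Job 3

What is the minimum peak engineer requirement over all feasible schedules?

Early-start (Job 3@1, Job 5@2, Job 6@2, Job 1@1, Job 2@4, Job 4@2) gives peak 12: d1:4  d2:12  d3:12  d4:9  d5:0.
Shift Job 5→4, Job 2→5.
Schedule Job 3@1, Job 5@4, Job 6@2, Job 1@1, Job 2@5, Job 4@2: d1:4  d2:9  d3:9  d4:8  d5:7 — peak 9.

9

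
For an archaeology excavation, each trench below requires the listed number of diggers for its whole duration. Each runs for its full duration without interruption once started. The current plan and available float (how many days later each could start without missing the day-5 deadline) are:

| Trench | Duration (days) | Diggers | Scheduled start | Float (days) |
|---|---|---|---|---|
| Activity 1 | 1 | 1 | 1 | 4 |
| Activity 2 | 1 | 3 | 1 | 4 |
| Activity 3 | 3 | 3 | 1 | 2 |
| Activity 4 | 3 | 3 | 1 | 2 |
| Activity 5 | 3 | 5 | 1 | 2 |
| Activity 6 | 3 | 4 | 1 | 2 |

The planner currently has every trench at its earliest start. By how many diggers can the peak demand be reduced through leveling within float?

4

Early-start peak: d1:19  d2:15  d3:15  d4:0  d5:0 ⇒ 19.
Leveled (Activity 1@1, Activity 2@1, Activity 3@1, Activity 4@1, Activity 5@1, Activity 6@2): d1:15  d2:15  d3:15  d4:4  d5:0 ⇒ 15.
Reduction 19 − 15 = 4.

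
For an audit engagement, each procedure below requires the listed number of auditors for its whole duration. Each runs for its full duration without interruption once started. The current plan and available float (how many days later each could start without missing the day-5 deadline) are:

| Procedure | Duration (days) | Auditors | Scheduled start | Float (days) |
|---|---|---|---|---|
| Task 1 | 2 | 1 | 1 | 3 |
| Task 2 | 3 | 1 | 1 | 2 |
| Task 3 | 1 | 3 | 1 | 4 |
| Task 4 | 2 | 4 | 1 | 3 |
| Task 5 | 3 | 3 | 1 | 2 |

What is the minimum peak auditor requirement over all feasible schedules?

Early-start (Task 1@1, Task 2@1, Task 3@1, Task 4@1, Task 5@1) gives peak 12: d1:12  d2:9  d3:4  d4:0  d5:0.
Shift Task 3→4, Task 5→3.
Schedule Task 1@1, Task 2@1, Task 3@4, Task 4@1, Task 5@3: d1:6  d2:6  d3:4  d4:6  d5:3 — peak 6.

6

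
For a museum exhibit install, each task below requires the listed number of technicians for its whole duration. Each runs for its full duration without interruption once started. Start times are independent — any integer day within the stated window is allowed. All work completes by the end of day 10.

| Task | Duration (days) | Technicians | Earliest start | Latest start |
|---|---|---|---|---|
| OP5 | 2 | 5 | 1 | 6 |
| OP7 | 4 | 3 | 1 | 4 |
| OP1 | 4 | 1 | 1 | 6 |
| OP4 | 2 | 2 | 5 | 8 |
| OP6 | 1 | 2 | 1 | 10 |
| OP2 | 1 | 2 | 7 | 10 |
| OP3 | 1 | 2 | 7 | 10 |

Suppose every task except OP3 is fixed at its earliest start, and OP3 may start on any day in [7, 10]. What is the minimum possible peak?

11

OP3@7: d1:11  d2:9  d3:4  d4:4  d5:2  d6:2  d7:4  d8:0  d9:0  d10:0 → peak 11
OP3@8: d1:11  d2:9  d3:4  d4:4  d5:2  d6:2  d7:2  d8:2  d9:0  d10:0 → peak 11
OP3@9: d1:11  d2:9  d3:4  d4:4  d5:2  d6:2  d7:2  d8:0  d9:2  d10:0 → peak 11
OP3@10: d1:11  d2:9  d3:4  d4:4  d5:2  d6:2  d7:2  d8:0  d9:0  d10:2 → peak 11
Best is OP3@7, peak 11.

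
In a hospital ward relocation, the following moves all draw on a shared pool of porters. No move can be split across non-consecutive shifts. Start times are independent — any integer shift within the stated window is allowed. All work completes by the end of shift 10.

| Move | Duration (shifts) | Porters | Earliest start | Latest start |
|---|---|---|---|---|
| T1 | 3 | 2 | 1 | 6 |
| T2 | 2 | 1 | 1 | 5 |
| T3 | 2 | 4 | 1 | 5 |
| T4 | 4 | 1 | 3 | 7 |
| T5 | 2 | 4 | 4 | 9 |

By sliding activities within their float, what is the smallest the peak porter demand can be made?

4

Early-start (T1@1, T2@1, T3@1, T4@3, T5@4) gives peak 7: s1:7  s2:7  s3:3  s4:5  s5:5  s6:1  s7:0  s8:0  s9:0  s10:0.
Shift T1→3, T2→3, T5→7.
Schedule T1@3, T2@3, T3@1, T4@3, T5@7: s1:4  s2:4  s3:4  s4:4  s5:3  s6:1  s7:4  s8:4  s9:0  s10:0 — peak 4.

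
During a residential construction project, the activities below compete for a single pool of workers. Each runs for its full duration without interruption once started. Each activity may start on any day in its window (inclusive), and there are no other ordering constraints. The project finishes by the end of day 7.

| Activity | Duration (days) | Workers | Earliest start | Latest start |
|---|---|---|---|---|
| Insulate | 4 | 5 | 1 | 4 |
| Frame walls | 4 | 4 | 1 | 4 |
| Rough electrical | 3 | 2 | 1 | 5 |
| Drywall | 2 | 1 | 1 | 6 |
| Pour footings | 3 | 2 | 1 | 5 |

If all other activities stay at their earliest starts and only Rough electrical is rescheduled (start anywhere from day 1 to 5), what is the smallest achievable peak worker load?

12

Rough electrical@1: d1:14  d2:14  d3:13  d4:9  d5:0  d6:0  d7:0 → peak 14
Rough electrical@2: d1:12  d2:14  d3:13  d4:11  d5:0  d6:0  d7:0 → peak 14
Rough electrical@3: d1:12  d2:12  d3:13  d4:11  d5:2  d6:0  d7:0 → peak 13
Rough electrical@4: d1:12  d2:12  d3:11  d4:11  d5:2  d6:2  d7:0 → peak 12
Rough electrical@5: d1:12  d2:12  d3:11  d4:9  d5:2  d6:2  d7:2 → peak 12
Best is Rough electrical@4, peak 12.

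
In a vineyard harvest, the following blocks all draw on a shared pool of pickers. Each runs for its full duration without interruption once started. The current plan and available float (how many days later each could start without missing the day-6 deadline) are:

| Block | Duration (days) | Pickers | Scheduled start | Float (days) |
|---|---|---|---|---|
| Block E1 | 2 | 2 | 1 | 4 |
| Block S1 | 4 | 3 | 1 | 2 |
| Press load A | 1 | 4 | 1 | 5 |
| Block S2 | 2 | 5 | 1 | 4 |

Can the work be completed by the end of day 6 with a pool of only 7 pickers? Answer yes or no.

Schedule Block E1@1, Block S1@1, Press load A@3, Block S2@5: d1:5  d2:5  d3:7  d4:3  d5:5  d6:5 — peak 7 ≤ 7.

yes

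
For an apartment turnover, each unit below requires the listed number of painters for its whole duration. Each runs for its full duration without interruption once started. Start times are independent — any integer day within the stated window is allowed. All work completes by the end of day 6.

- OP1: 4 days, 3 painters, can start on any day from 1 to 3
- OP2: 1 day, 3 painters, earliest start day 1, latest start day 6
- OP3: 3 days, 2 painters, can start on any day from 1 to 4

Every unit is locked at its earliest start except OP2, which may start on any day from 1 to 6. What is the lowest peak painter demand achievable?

5

OP2@1: d1:8  d2:5  d3:5  d4:3  d5:0  d6:0 → peak 8
OP2@2: d1:5  d2:8  d3:5  d4:3  d5:0  d6:0 → peak 8
OP2@3: d1:5  d2:5  d3:8  d4:3  d5:0  d6:0 → peak 8
OP2@4: d1:5  d2:5  d3:5  d4:6  d5:0  d6:0 → peak 6
OP2@5: d1:5  d2:5  d3:5  d4:3  d5:3  d6:0 → peak 5
OP2@6: d1:5  d2:5  d3:5  d4:3  d5:0  d6:3 → peak 5
Best is OP2@5, peak 5.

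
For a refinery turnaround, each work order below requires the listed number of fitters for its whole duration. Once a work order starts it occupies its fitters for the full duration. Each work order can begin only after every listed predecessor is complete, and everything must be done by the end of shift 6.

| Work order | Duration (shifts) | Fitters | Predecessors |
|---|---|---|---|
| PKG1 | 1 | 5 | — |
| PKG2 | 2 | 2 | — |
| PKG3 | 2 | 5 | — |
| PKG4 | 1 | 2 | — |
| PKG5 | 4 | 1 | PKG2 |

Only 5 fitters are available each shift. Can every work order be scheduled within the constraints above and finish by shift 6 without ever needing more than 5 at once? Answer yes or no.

no

The minimum achievable peak is 6; 5 < 6, so no feasible schedule stays within the cap.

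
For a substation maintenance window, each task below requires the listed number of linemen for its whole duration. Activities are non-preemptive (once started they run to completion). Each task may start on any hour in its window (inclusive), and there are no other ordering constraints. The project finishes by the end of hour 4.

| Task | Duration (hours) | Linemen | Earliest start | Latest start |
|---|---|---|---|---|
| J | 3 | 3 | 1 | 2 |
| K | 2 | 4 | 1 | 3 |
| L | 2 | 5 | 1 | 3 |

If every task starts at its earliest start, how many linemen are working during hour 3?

At early start, hour 3 has: J.
Demand: 3 = 3.

3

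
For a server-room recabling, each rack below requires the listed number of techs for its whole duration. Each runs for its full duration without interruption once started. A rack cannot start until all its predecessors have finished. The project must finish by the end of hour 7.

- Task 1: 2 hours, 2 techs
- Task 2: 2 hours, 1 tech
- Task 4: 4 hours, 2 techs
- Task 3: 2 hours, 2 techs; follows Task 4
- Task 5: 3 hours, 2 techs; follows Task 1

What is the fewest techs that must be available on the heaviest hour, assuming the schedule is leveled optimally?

Early-start (Task 1@1, Task 2@1, Task 4@1, Task 3@5, Task 5@3) gives peak 5: h1:5  h2:5  h3:4  h4:4  h5:4  h6:2  h7:0.
Shift Task 2→3, Task 5→5.
Schedule Task 1@1, Task 2@3, Task 4@1, Task 3@5, Task 5@5: h1:4  h2:4  h3:3  h4:3  h5:4  h6:4  h7:2 — peak 4.
Total tech-hours = 24 over 7 hours ⇒ peak ≥ ⌈24/7⌉ = 4, so 4 is optimal.

4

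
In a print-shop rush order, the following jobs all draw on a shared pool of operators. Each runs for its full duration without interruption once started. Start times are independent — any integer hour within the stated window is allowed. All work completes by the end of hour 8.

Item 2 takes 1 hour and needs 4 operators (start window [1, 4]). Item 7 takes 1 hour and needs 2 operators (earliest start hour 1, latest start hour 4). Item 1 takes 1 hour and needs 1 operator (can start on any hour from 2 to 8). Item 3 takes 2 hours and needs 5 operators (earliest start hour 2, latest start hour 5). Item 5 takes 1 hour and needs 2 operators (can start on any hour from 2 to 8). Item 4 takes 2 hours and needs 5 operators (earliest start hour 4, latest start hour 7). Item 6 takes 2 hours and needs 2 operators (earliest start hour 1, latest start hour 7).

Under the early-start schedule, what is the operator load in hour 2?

At early start, hour 2 has: Item 1, Item 3, Item 5, Item 6.
Demand: 1 + 5 + 2 + 2 = 10.

10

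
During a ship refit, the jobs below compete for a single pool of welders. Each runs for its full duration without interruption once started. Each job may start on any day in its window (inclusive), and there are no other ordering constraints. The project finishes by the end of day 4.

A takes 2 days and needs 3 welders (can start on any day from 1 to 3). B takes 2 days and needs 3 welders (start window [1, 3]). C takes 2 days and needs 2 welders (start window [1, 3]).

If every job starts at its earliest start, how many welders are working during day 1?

8

At early start, day 1 has: A, B, C.
Demand: 3 + 3 + 2 = 8.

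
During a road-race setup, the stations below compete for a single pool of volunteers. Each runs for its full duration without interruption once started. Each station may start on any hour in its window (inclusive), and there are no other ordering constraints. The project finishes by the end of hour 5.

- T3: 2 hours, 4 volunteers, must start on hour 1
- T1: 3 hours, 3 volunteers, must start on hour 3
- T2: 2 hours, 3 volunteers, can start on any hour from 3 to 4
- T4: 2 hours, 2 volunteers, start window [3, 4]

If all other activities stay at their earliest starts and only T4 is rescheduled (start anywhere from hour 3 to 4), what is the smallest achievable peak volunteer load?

8

T4@3: h1:4  h2:4  h3:8  h4:8  h5:3 → peak 8
T4@4: h1:4  h2:4  h3:6  h4:8  h5:5 → peak 8
Best is T4@3, peak 8.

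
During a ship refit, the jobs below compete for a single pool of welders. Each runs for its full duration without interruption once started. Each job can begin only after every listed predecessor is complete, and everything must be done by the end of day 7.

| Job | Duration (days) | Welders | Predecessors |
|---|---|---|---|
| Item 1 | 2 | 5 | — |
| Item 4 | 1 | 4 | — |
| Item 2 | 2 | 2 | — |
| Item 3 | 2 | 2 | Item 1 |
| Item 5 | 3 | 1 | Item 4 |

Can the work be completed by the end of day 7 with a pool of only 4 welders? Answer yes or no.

The minimum achievable peak is 5; 4 < 5, so no feasible schedule stays within the cap.

no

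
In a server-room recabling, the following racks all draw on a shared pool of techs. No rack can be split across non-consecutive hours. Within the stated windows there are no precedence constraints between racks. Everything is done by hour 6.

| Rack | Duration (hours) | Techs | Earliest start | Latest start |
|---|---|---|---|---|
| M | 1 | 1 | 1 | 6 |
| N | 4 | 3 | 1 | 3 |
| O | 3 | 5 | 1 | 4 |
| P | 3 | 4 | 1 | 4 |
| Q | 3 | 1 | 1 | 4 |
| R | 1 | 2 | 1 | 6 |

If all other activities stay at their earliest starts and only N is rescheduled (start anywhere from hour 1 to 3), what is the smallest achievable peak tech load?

13

N@1: h1:16  h2:13  h3:13  h4:3  h5:0  h6:0 → peak 16
N@2: h1:13  h2:13  h3:13  h4:3  h5:3  h6:0 → peak 13
N@3: h1:13  h2:10  h3:13  h4:3  h5:3  h6:3 → peak 13
Best is N@2, peak 13.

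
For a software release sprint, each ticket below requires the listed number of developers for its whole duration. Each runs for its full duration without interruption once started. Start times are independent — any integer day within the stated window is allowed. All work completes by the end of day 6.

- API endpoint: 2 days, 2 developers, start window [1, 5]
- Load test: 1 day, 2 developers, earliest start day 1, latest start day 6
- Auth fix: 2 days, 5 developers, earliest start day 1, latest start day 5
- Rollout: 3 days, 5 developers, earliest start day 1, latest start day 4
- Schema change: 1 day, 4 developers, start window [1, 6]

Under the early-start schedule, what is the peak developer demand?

18

Early-start schedule: API endpoint@1, Load test@1, Auth fix@1, Rollout@1, Schema change@1.
Load per day: day 1: 18, day 2: 12, day 3: 5, day 4: 0, day 5: 0, day 6: 0.
Peak is 18.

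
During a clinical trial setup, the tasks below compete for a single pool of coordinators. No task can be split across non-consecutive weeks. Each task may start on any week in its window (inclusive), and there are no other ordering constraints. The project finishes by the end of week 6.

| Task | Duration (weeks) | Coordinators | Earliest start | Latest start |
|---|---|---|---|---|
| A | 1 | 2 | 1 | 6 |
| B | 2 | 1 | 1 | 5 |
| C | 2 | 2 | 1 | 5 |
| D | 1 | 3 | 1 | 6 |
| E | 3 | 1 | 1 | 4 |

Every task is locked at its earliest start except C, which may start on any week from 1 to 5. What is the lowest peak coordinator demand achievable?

7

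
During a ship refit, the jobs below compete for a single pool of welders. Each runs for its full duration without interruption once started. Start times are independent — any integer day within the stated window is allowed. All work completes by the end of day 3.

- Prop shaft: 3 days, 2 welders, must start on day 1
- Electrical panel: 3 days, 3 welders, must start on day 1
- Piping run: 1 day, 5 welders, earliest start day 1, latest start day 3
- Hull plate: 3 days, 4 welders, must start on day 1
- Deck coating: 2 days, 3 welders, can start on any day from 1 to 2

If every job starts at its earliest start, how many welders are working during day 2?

At early start, day 2 has: Prop shaft, Electrical panel, Hull plate, Deck coating.
Demand: 2 + 3 + 4 + 3 = 12.

12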